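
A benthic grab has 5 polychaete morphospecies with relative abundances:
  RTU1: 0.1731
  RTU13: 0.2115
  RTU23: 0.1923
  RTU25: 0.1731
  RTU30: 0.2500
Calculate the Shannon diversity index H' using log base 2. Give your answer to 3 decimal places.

Each pᵢ log₂ pᵢ term (working shown to 5 dp, full precision carried): 0.1731×(-2.53032)=-0.43800, 0.2115×(-2.24127)=-0.47403, 0.1923×(-2.37857)=-0.45740, 0.1731×(-2.53032)=-0.43800, 0.25×(-2.00000)=-0.50000.
Sum = -2.30743, so H' = 2.307.

2.307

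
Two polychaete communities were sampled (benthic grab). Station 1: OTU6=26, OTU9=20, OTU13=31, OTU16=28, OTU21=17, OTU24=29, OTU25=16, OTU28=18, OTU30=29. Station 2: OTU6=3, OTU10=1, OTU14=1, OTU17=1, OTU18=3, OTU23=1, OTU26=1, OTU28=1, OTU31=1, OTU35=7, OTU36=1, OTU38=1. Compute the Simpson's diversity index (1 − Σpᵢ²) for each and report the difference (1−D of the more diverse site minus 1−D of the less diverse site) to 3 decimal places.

0.040

Station 1: N=214, proportions 0.1215, 0.09346, 0.14486, 0.13084, 0.07944, 0.13551, 0.07477, 0.08411, 0.13551, giving 1−D = 0.88270 (working shown to 5 dp, full precision carried).
Station 2: N=22, proportions 0.13636, 0.04545, 0.04545, 0.04545, 0.13636, 0.04545, 0.04545, 0.04545, 0.04545, 0.31818, 0.04545, 0.04545, giving 1−D = 0.84298.
Difference = |0.88270 − 0.84298| = 0.03972, i.e. 0.040 to 3 decimal places.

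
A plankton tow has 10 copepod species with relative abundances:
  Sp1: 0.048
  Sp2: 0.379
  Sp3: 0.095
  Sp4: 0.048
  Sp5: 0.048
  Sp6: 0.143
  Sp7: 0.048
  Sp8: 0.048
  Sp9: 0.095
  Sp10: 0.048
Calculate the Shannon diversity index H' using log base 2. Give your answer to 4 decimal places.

Each pᵢ log₂ pᵢ term (working shown to 6 dp, full precision carried): 0.048×(-4.380822)=-0.210279, 0.379×(-1.399730)=-0.530498, 0.095×(-3.395929)=-0.322613, 0.048×(-4.380822)=-0.210279, 0.048×(-4.380822)=-0.210279, 0.143×(-2.805913)=-0.401246, 0.048×(-4.380822)=-0.210279, 0.048×(-4.380822)=-0.210279, 0.095×(-3.395929)=-0.322613, 0.048×(-4.380822)=-0.210279.
Sum = -2.838646, so H' = 2.8386.

2.8386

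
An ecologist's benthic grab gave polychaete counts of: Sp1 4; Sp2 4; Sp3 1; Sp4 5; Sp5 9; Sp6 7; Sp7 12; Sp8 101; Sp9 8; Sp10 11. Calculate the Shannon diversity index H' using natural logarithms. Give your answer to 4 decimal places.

1.4364

Total N = 4+4+1+5+9+7+12+101+8+11 = 162, so the proportions are 0.024691, 0.024691, 0.006173, 0.030864, 0.055556, 0.04321, 0.074074, 0.623457, 0.049383, 0.067901 (working shown to 6 dp, full precision carried).
Each pᵢ ln pᵢ term: 0.024691×(-3.701302)=-0.091390, 0.024691×(-3.701302)=-0.091390, 0.006173×(-5.087596)=-0.031405, 0.030864×(-3.478158)=-0.107351, 0.055556×(-2.890372)=-0.160576, 0.04321×(-3.141686)=-0.135752, 0.074074×(-2.602690)=-0.192792, 0.623457×(-0.472476)=-0.294568, 0.049383×(-3.008155)=-0.148551, 0.067901×(-2.689701)=-0.182634.
Sum = -1.436409, so H' = 1.4364.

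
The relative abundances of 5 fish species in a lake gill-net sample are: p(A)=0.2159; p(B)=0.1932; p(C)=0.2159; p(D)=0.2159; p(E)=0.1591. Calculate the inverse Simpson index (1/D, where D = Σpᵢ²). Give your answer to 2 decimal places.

4.94

D = 0.2159² + 0.1932² + 0.2159² + 0.2159² + 0.1591² = 0.046613 + 0.037326 + 0.046613 + 0.046613 + 0.025313 = 0.202477 (working shown to 6 dp, full precision carried).
So 1/D = 4.9388, i.e. 4.94 to 2 decimal places.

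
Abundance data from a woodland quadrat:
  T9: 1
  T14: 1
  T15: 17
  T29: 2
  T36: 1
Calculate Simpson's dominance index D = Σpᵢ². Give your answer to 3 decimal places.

Total N = 1+1+17+2+1 = 22, so the proportions are 0.04545, 0.04545, 0.77273, 0.09091, 0.04545 (working shown to 5 dp, full precision carried).
D = 0.04545² + 0.04545² + 0.77273² + 0.09091² + 0.04545² = 0.00207 + 0.00207 + 0.59711 + 0.00826 + 0.00207 = 0.61157.
To 3 decimal places, D = 0.612.

0.612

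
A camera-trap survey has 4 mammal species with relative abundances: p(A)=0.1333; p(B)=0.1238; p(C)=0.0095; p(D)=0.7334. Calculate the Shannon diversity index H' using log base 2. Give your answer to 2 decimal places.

Each pᵢ log₂ pᵢ term (working shown to 4 dp, full precision carried): 0.1333×(-2.9073)=-0.3875, 0.1238×(-3.0139)=-0.3731, 0.0095×(-6.7179)=-0.0638, 0.7334×(-0.4473)=-0.3281.
Sum = -1.1525, so H' = 1.15.

1.15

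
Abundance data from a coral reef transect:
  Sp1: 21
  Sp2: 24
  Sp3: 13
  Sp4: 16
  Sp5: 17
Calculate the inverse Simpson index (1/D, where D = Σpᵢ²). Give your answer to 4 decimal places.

4.7839

Total N = 21+24+13+16+17 = 91, so the proportions are 0.23076923, 0.26373626, 0.14285714, 0.17582418, 0.18681319 (working shown to 8 dp, full precision carried).
D = 0.23076923² + 0.26373626² + 0.14285714² + 0.17582418² + 0.18681319² = 0.05325444 + 0.06955682 + 0.02040816 + 0.03091414 + 0.03489917 = 0.20903273.
So 1/D = 4.783940, i.e. 4.7839 to 4 decimal places.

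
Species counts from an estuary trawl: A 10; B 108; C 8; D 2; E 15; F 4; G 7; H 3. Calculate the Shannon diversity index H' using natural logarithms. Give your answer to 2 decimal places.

Total N = 10+108+8+2+15+4+7+3 = 157, so the proportions are 0.0637, 0.6879, 0.051, 0.0127, 0.0955, 0.0255, 0.0446, 0.0191 (working shown to 4 dp, full precision carried).
Each pᵢ ln pᵢ term: 0.0637×(-2.7537)=-0.1754, 0.6879×(-0.3741)=-0.2574, 0.051×(-2.9768)=-0.1517, 0.0127×(-4.3631)=-0.0556, 0.0955×(-2.3482)=-0.2243, 0.0255×(-3.6700)=-0.0935, 0.0446×(-3.1103)=-0.1387, 0.0191×(-3.9576)=-0.0756.
Sum = -1.1722, so H' = 1.17.

1.17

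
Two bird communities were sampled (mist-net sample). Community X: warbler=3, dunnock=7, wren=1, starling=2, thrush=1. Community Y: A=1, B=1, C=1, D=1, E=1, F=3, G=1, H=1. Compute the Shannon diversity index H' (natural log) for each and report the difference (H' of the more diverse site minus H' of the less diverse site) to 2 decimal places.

Community X: N=14, proportions 0.2143, 0.5, 0.0714, 0.1429, 0.0714, giving H' = 1.3317 (working shown to 4 dp, full precision carried).
Community Y: N=10, proportions 0.1, 0.1, 0.1, 0.1, 0.1, 0.3, 0.1, 0.1, giving H' = 1.9730.
Difference = |1.3317 − 1.9730| = 0.6413, i.e. 0.64 to 2 decimal places.

0.64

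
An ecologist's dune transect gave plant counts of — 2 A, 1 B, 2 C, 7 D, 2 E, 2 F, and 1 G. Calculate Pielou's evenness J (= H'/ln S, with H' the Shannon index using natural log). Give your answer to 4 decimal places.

0.8766

Total N = 2+1+2+7+2+2+1 = 17, so the proportions are 0.117647, 0.058824, 0.117647, 0.411765, 0.117647, 0.117647, 0.058824 (working shown to 6 dp, full precision carried).
H' = −Σ pᵢ ln pᵢ = −((-0.251772) + (-0.166660) + (-0.251772) + (-0.365360) + (-0.251772) + (-0.251772) + (-0.166660)) = 1.705769.
With S = 7 species, ln S = 1.945910, so J = 1.705769/1.945910 = 0.876592, i.e. 0.8766 to 4 decimal places.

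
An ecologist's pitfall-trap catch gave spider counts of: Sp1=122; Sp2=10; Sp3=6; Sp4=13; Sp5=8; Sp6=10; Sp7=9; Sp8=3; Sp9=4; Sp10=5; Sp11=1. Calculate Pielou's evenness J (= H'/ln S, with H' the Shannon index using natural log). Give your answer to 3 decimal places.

Total N = 122+10+6+13+8+10+9+3+4+5+1 = 191, so the proportions are 0.63874, 0.05236, 0.03141, 0.06806, 0.04188, 0.05236, 0.04712, 0.01571, 0.02094, 0.02618, 0.00524 (working shown to 5 dp, full precision carried).
H' = −Σ pᵢ ln pᵢ = −((-0.28632) + (-0.15443) + (-0.10871) + (-0.18291) + (-0.13289) + (-0.15443) + (-0.14396) + (-0.06524) + (-0.08096) + (-0.09536) + (-0.02750)) = 1.43271.
With S = 11 species, ln S = 2.39790, so J = 1.43271/2.39790 = 0.59749, i.e. 0.597 to 3 decimal places.

0.597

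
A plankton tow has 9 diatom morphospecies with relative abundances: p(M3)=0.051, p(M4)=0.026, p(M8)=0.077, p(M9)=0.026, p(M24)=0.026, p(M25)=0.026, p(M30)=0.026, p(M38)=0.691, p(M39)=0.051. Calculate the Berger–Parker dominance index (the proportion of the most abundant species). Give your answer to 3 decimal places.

The largest proportion is 0.691, i.e. d = 0.691 to 3 decimal places.

0.691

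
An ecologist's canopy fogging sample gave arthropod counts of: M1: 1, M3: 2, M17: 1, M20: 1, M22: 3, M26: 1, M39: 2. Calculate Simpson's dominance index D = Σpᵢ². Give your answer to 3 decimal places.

Total N = 1+2+1+1+3+1+2 = 11, so the proportions are 0.09091, 0.18182, 0.09091, 0.09091, 0.27273, 0.09091, 0.18182 (working shown to 5 dp, full precision carried).
D = 0.09091² + 0.18182² + 0.09091² + 0.09091² + 0.27273² + 0.09091² + 0.18182² = 0.00826 + 0.03306 + 0.00826 + 0.00826 + 0.07438 + 0.00826 + 0.03306 = 0.17355.
To 3 decimal places, D = 0.174.

0.174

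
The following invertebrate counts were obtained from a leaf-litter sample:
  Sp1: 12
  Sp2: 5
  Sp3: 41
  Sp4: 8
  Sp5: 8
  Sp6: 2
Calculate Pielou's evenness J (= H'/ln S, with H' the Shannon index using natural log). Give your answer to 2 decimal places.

0.77

Total N = 12+5+41+8+8+2 = 76, so the proportions are 0.1579, 0.0658, 0.5395, 0.1053, 0.1053, 0.0263 (working shown to 4 dp, full precision carried).
H' = −Σ pᵢ ln pᵢ = −((-0.2914) + (-0.1790) + (-0.3329) + (-0.2370) + (-0.2370) + (-0.0957)) = 1.3731.
With S = 6 species, ln S = 1.7918, so J = 1.3731/1.7918 = 0.7663, i.e. 0.77 to 2 decimal places.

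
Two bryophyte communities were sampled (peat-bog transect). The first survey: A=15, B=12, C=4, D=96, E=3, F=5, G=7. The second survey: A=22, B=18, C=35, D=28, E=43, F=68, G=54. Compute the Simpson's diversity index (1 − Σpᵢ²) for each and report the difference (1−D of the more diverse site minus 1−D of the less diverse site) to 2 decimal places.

The first survey: N=142, proportions 0.10563, 0.08451, 0.02817, 0.67606, 0.02113, 0.03521, 0.0493, giving 1−D = 0.51974 (working shown to 5 dp, full precision carried).
The second survey: N=268, proportions 0.08209, 0.06716, 0.1306, 0.10448, 0.16045, 0.25373, 0.20149, giving 1−D = 0.83006.
Difference = |0.51974 − 0.83006| = 0.31032, i.e. 0.31 to 2 decimal places.

0.31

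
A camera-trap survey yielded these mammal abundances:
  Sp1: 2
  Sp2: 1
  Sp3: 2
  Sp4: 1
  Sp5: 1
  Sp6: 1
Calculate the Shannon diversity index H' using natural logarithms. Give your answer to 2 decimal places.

Total N = 2+1+2+1+1+1 = 8, so the proportions are 0.25, 0.125, 0.25, 0.125, 0.125, 0.125 (working shown to 4 dp, full precision carried).
Each pᵢ ln pᵢ term: 0.25×(-1.3863)=-0.3466, 0.125×(-2.0794)=-0.2599, 0.25×(-1.3863)=-0.3466, 0.125×(-2.0794)=-0.2599, 0.125×(-2.0794)=-0.2599, 0.125×(-2.0794)=-0.2599.
Sum = -1.7329, so H' = 1.73.

1.73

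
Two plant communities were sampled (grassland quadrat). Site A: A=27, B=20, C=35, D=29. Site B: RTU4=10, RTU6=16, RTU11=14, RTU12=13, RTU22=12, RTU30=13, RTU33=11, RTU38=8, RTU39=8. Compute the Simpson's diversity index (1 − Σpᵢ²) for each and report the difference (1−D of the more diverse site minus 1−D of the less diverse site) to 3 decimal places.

Site A: N=111, proportions 0.24324, 0.18018, 0.31532, 0.26126, giving 1−D = 0.74069 (working shown to 5 dp, full precision carried).
Site B: N=105, proportions 0.09524, 0.15238, 0.13333, 0.12381, 0.11429, 0.12381, 0.10476, 0.07619, 0.07619, giving 1−D = 0.88363.
Difference = |0.74069 − 0.88363| = 0.14294, i.e. 0.143 to 3 decimal places.

0.143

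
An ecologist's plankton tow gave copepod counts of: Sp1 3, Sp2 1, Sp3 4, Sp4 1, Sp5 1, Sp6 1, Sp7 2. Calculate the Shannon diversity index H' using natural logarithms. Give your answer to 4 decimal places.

1.7782

Total N = 3+1+4+1+1+1+2 = 13, so the proportions are 0.230769, 0.076923, 0.307692, 0.076923, 0.076923, 0.076923, 0.153846 (working shown to 6 dp, full precision carried).
Each pᵢ ln pᵢ term: 0.230769×(-1.466337)=-0.338385, 0.076923×(-2.564949)=-0.197304, 0.307692×(-1.178655)=-0.362663, 0.076923×(-2.564949)=-0.197304, 0.076923×(-2.564949)=-0.197304, 0.076923×(-2.564949)=-0.197304, 0.153846×(-1.871802)=-0.287970.
Sum = -1.778233, so H' = 1.7782.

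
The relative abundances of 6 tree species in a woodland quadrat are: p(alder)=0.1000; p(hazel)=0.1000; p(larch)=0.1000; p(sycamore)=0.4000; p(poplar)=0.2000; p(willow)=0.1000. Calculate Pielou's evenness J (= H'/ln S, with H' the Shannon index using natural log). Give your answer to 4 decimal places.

0.8982

H' = −Σ pᵢ ln pᵢ = −((-0.230259) + (-0.230259) + (-0.230259) + (-0.366516) + (-0.321888) + (-0.230259)) = 1.609438 (working shown to 6 dp, full precision carried).
With S = 6 species, ln S = 1.791759, so J = 1.609438/1.791759 = 0.898244, i.e. 0.8982 to 4 decimal places.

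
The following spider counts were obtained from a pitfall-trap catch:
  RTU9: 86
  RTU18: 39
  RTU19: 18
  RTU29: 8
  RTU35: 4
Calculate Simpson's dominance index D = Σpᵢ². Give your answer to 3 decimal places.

Total N = 86+39+18+8+4 = 155, so the proportions are 0.55484, 0.25161, 0.11613, 0.05161, 0.02581 (working shown to 5 dp, full precision carried).
D = 0.55484² + 0.25161² + 0.11613² + 0.05161² + 0.02581² = 0.30785 + 0.06331 + 0.01349 + 0.00266 + 0.00067 = 0.38797.
To 3 decimal places, D = 0.388.

0.388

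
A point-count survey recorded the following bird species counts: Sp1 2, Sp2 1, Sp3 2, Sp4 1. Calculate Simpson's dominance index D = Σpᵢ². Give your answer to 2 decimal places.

0.28

Total N = 2+1+2+1 = 6, so the proportions are 0.3333, 0.1667, 0.3333, 0.1667 (working shown to 4 dp, full precision carried).
D = 0.3333² + 0.1667² + 0.3333² + 0.1667² = 0.1111 + 0.0278 + 0.1111 + 0.0278 = 0.2778.
To 2 decimal places, D = 0.28.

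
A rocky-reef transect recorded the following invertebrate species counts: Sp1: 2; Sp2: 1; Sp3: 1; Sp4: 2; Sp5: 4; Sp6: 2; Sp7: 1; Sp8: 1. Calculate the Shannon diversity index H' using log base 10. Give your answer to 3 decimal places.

Total N = 2+1+1+2+4+2+1+1 = 14, so the proportions are 0.14286, 0.07143, 0.07143, 0.14286, 0.28571, 0.14286, 0.07143, 0.07143 (working shown to 5 dp, full precision carried).
Each pᵢ log₁₀ pᵢ term: 0.14286×(-0.84510)=-0.12073, 0.07143×(-1.14613)=-0.08187, 0.07143×(-1.14613)=-0.08187, 0.14286×(-0.84510)=-0.12073, 0.28571×(-0.54407)=-0.15545, 0.14286×(-0.84510)=-0.12073, 0.07143×(-1.14613)=-0.08187, 0.07143×(-1.14613)=-0.08187.
Sum = -0.84510, so H' = 0.845.

0.845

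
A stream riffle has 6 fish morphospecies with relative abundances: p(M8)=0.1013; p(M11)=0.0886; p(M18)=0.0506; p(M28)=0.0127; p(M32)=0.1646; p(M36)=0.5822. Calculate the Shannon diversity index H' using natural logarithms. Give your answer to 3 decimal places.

Each pᵢ ln pᵢ term (working shown to 5 dp, full precision carried): 0.1013×(-2.28967)=-0.23194, 0.0886×(-2.42362)=-0.21473, 0.0506×(-2.98380)=-0.15098, 0.0127×(-4.36615)=-0.05545, 0.1646×(-1.80424)=-0.29698, 0.5822×(-0.54094)=-0.31494.
Sum = -1.26502, so H' = 1.265.

1.265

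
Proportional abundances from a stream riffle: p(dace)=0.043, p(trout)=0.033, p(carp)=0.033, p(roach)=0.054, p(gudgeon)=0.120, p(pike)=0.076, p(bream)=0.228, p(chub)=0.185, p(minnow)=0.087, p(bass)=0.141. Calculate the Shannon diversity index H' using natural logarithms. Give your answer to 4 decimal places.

2.1062

Each pᵢ ln pᵢ term (working shown to 6 dp, full precision carried): 0.043×(-3.146555)=-0.135302, 0.033×(-3.411248)=-0.112571, 0.033×(-3.411248)=-0.112571, 0.054×(-2.918771)=-0.157614, 0.12×(-2.120264)=-0.254432, 0.076×(-2.577022)=-0.195854, 0.228×(-1.478410)=-0.337077, 0.185×(-1.687399)=-0.312169, 0.087×(-2.441847)=-0.212441, 0.141×(-1.958995)=-0.276218.
Sum = -2.106249, so H' = 2.1062.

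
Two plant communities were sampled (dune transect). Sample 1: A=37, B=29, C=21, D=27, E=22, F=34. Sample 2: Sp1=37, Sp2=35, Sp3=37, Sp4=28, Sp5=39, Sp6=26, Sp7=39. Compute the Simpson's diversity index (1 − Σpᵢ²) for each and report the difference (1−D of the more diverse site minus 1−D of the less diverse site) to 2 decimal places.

0.03

Sample 1: N=170, proportions 0.2176, 0.1706, 0.1235, 0.1588, 0.1294, 0.2, giving 1−D = 0.8263 (working shown to 4 dp, full precision carried).
Sample 2: N=241, proportions 0.1535, 0.1452, 0.1535, 0.1162, 0.1618, 0.1079, 0.1618, giving 1−D = 0.8543.
Difference = |0.8263 − 0.8543| = 0.0280, i.e. 0.03 to 2 decimal places.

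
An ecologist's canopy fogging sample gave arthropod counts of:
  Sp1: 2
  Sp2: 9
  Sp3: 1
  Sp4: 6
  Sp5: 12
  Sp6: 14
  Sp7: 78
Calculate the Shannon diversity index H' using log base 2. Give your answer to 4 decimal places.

Total N = 2+9+1+6+12+14+78 = 122, so the proportions are 0.016393, 0.07377, 0.008197, 0.04918, 0.098361, 0.114754, 0.639344 (working shown to 6 dp, full precision carried).
Each pᵢ log₂ pᵢ term: 0.016393×(-5.930737)=-0.097225, 0.07377×(-3.760812)=-0.277437, 0.008197×(-6.930737)=-0.056809, 0.04918×(-4.345775)=-0.213727, 0.098361×(-3.345775)=-0.329093, 0.114754×(-3.123382)=-0.358421, 0.639344×(-0.645335)=-0.412591.
Sum = -1.745303, so H' = 1.7453.

1.7453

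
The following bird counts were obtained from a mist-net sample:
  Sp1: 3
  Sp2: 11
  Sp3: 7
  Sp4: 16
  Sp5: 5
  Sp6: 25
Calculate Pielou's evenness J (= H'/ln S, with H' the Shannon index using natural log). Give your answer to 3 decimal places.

0.879

Total N = 3+11+7+16+5+25 = 67, so the proportions are 0.04478, 0.16418, 0.10448, 0.23881, 0.07463, 0.37313 (working shown to 5 dp, full precision carried).
H' = −Σ pᵢ ln pᵢ = −((-0.13908) + (-0.29664) + (-0.23599) + (-0.34199) + (-0.19368) + (-0.36784)) = 1.57522.
With S = 6 species, ln S = 1.79176, so J = 1.57522/1.79176 = 0.87915, i.e. 0.879 to 3 decimal places.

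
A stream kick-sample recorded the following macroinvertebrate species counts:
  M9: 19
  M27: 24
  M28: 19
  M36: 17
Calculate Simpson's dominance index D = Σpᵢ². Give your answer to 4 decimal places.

0.2543

Total N = 19+24+19+17 = 79, so the proportions are 0.240506, 0.303797, 0.240506, 0.21519 (working shown to 6 dp, full precision carried).
D = 0.240506² + 0.303797² + 0.240506² + 0.21519² = 0.057843 + 0.092293 + 0.057843 + 0.046307 = 0.254286.
To 4 decimal places, D = 0.2543.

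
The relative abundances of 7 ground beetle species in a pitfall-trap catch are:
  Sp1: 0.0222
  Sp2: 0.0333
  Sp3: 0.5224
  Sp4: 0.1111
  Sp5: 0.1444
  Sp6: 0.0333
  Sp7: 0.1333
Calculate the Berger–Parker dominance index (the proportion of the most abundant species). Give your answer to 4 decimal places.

0.5224

The largest proportion is 0.5224, i.e. d = 0.5224 to 4 decimal places.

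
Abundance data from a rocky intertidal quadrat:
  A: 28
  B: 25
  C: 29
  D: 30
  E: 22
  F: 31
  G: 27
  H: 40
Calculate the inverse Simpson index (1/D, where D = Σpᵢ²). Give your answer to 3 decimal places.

7.774

Total N = 28+25+29+30+22+31+27+40 = 232, so the proportions are 0.1206897, 0.1077586, 0.125, 0.1293103, 0.0948276, 0.1336207, 0.1163793, 0.1724138 (working shown to 7 dp, full precision carried).
D = 0.1206897² + 0.1077586² + 0.125² + 0.1293103² + 0.0948276² + 0.1336207² + 0.1163793² + 0.1724138² = 0.0145660 + 0.0116119 + 0.0156250 + 0.0167212 + 0.0089923 + 0.0178545 + 0.0135441 + 0.0297265 = 0.1286415.
So 1/D = 7.77354, i.e. 7.774 to 3 decimal places.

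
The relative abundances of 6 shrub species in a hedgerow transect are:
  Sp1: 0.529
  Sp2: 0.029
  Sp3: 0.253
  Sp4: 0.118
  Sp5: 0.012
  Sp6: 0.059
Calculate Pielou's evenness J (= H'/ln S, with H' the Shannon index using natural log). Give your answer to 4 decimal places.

H' = −Σ pᵢ ln pᵢ = −((-0.336850) + (-0.102673) + (-0.347715) + (-0.252174) + (-0.053074) + (-0.166983)) = 1.259469 (working shown to 6 dp, full precision carried).
With S = 6 species, ln S = 1.791759, so J = 1.259469/1.791759 = 0.702923, i.e. 0.7029 to 4 decimal places.

0.7029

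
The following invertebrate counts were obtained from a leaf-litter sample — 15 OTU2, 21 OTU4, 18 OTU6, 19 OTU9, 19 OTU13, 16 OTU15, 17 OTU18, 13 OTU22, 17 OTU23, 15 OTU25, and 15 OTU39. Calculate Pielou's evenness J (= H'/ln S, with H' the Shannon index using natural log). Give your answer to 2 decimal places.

Total N = 15+21+18+19+19+16+17+13+17+15+15 = 185, so the proportions are 0.0811, 0.1135, 0.0973, 0.1027, 0.1027, 0.0865, 0.0919, 0.0703, 0.0919, 0.0811, 0.0811 (working shown to 4 dp, full precision carried).
H' = −Σ pᵢ ln pᵢ = −((-0.2037) + (-0.2470) + (-0.2267) + (-0.2337) + (-0.2337) + (-0.2117) + (-0.2194) + (-0.1866) + (-0.2194) + (-0.2037) + (-0.2037)) = 2.3893.
With S = 11 species, ln S = 2.3979, so J = 2.3893/2.3979 = 0.9964, i.e. 1.00 to 2 decimal places.

1.00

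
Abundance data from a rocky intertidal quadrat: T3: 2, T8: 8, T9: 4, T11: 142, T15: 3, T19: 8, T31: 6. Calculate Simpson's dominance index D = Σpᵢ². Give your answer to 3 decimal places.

0.680

Total N = 2+8+4+142+3+8+6 = 173, so the proportions are 0.01156, 0.04624, 0.02312, 0.82081, 0.01734, 0.04624, 0.03468 (working shown to 5 dp, full precision carried).
D = 0.01156² + 0.04624² + 0.02312² + 0.82081² + 0.01734² + 0.04624² + 0.03468² = 0.00013 + 0.00214 + 0.00053 + 0.67373 + 0.00030 + 0.00214 + 0.00120 = 0.68018.
To 3 decimal places, D = 0.680.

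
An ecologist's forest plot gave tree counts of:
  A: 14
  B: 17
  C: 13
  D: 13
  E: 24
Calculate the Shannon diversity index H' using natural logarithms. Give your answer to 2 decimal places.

1.58

Total N = 14+17+13+13+24 = 81, so the proportions are 0.1728, 0.2099, 0.1605, 0.1605, 0.2963 (working shown to 4 dp, full precision carried).
Each pᵢ ln pᵢ term: 0.1728×(-1.7554)=-0.3034, 0.2099×(-1.5612)=-0.3277, 0.1605×(-1.8295)=-0.2936, 0.1605×(-1.8295)=-0.2936, 0.2963×(-1.2164)=-0.3604.
Sum = -1.5787, so H' = 1.58.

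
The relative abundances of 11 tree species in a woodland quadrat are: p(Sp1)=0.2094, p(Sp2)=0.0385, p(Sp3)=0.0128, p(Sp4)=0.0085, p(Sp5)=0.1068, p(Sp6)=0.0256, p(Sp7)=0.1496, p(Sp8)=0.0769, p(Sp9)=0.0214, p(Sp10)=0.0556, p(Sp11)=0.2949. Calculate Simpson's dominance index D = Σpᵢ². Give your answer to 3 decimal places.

D = 0.2094² + 0.0385² + 0.0128² + 0.0085² + 0.1068² + 0.0256² + 0.1496² + 0.0769² + 0.0214² + 0.0556² + 0.2949² = 0.04385 + 0.00148 + 0.00016 + 0.00007 + 0.01141 + 0.00066 + 0.02238 + 0.00591 + 0.00046 + 0.00309 + 0.08697 = 0.17644 (working shown to 5 dp, full precision carried).
To 3 decimal places, D = 0.176.

0.176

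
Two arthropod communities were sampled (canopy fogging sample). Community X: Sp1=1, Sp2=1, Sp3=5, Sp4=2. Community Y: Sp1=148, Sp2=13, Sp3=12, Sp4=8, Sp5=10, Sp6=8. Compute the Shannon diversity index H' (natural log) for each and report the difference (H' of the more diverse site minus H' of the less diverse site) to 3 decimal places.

Community X: N=9, proportions 0.11111, 0.11111, 0.55556, 0.22222, giving H' = 1.14906 (working shown to 5 dp, full precision carried).
Community Y: N=199, proportions 0.74372, 0.06533, 0.0603, 0.0402, 0.05025, 0.0402, giving H' = 0.97648.
Difference = |1.14906 − 0.97648| = 0.17258, i.e. 0.173 to 3 decimal places.

0.173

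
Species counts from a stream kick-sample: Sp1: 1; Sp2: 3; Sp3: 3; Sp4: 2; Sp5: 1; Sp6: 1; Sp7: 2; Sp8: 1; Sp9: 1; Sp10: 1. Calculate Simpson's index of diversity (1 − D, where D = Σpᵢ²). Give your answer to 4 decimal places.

0.8750

Total N = 1+3+3+2+1+1+2+1+1+1 = 16, so the proportions are 0.0625, 0.1875, 0.1875, 0.125, 0.0625, 0.0625, 0.125, 0.0625, 0.0625, 0.0625 (working shown to 6 dp, full precision carried).
D = 0.0625² + 0.1875² + 0.1875² + 0.125² + 0.0625² + 0.0625² + 0.125² + 0.0625² + 0.0625² + 0.0625² = 0.003906 + 0.035156 + 0.035156 + 0.015625 + 0.003906 + 0.003906 + 0.015625 + 0.003906 + 0.003906 + 0.003906 = 0.125000.
So 1 − D = 0.875000, i.e. 0.8750 to 4 decimal places.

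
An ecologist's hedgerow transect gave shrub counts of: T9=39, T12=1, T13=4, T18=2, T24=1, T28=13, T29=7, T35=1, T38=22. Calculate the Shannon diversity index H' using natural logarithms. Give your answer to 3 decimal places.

1.558

Total N = 39+1+4+2+1+13+7+1+22 = 90, so the proportions are 0.43333, 0.01111, 0.04444, 0.02222, 0.01111, 0.14444, 0.07778, 0.01111, 0.24444 (working shown to 5 dp, full precision carried).
Each pᵢ ln pᵢ term: 0.43333×(-0.83625)=-0.36237, 0.01111×(-4.49981)=-0.05000, 0.04444×(-3.11352)=-0.13838, 0.02222×(-3.80666)=-0.08459, 0.01111×(-4.49981)=-0.05000, 0.14444×(-1.93486)=-0.27948, 0.07778×(-2.55390)=-0.19864, 0.01111×(-4.49981)=-0.05000, 0.24444×(-1.40877)=-0.34437.
Sum = -1.55782, so H' = 1.558.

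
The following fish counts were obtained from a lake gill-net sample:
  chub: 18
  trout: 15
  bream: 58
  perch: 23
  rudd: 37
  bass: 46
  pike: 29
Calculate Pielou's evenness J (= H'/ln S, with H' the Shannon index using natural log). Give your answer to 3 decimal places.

0.949

Total N = 18+15+58+23+37+46+29 = 226, so the proportions are 0.07965, 0.06637, 0.25664, 0.10177, 0.16372, 0.20354, 0.12832 (working shown to 5 dp, full precision carried).
H' = −Σ pᵢ ln pᵢ = −((-0.20152) + (-0.18003) + (-0.34905) + (-0.23255) + (-0.29626) + (-0.32401) + (-0.26347)) = 1.84690.
With S = 7 species, ln S = 1.94591, so J = 1.84690/1.94591 = 0.94912, i.e. 0.949 to 3 decimal places.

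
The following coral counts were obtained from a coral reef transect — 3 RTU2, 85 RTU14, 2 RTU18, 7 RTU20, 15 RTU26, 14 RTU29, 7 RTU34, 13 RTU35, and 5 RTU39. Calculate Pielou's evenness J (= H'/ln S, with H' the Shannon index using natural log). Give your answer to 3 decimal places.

0.691

Total N = 3+85+2+7+15+14+7+13+5 = 151, so the proportions are 0.01987, 0.56291, 0.01325, 0.04636, 0.09934, 0.09272, 0.04636, 0.08609, 0.03311 (working shown to 5 dp, full precision carried).
H' = −Σ pᵢ ln pᵢ = −((-0.07785) + (-0.32347) + (-0.05727) + (-0.14238) + (-0.22939) + (-0.22050) + (-0.14238) + (-0.21113) + (-0.11284)) = 1.51722.
With S = 9 species, ln S = 2.19722, so J = 1.51722/2.19722 = 0.69052, i.e. 0.691 to 3 decimal places.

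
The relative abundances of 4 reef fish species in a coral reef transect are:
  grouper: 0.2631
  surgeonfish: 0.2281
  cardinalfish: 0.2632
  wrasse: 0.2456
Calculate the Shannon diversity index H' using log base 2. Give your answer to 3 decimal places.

Each pᵢ log₂ pᵢ term (working shown to 5 dp, full precision carried): 0.2631×(-1.92632)=-0.50681, 0.2281×(-2.13226)=-0.48637, 0.2632×(-1.92577)=-0.50686, 0.2456×(-2.02562)=-0.49749.
Sum = -1.99754, so H' = 1.998.

1.998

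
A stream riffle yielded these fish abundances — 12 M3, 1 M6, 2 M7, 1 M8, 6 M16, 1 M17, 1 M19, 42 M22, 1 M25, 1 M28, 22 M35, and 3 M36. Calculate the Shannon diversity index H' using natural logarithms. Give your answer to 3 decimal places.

1.627

Total N = 12+1+2+1+6+1+1+42+1+1+22+3 = 93, so the proportions are 0.12903, 0.01075, 0.02151, 0.01075, 0.06452, 0.01075, 0.01075, 0.45161, 0.01075, 0.01075, 0.23656, 0.03226 (working shown to 5 dp, full precision carried).
Each pᵢ ln pᵢ term: 0.12903×(-2.04769)=-0.26422, 0.01075×(-4.53260)=-0.04874, 0.02151×(-3.83945)=-0.08257, 0.01075×(-4.53260)=-0.04874, 0.06452×(-2.74084)=-0.17683, 0.01075×(-4.53260)=-0.04874, 0.01075×(-4.53260)=-0.04874, 0.45161×(-0.79493)=-0.35900, 0.01075×(-4.53260)=-0.04874, 0.01075×(-4.53260)=-0.04874, 0.23656×(-1.44156)=-0.34101, 0.03226×(-3.43399)=-0.11077.
Sum = -1.62683, so H' = 1.627.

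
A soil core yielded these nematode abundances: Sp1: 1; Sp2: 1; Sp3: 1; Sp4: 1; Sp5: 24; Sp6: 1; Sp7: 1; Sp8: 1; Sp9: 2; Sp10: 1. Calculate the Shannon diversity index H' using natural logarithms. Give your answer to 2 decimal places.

Total N = 1+1+1+1+24+1+1+1+2+1 = 34, so the proportions are 0.0294, 0.0294, 0.0294, 0.0294, 0.7059, 0.0294, 0.0294, 0.0294, 0.0588, 0.0294 (working shown to 4 dp, full precision carried).
Each pᵢ ln pᵢ term: 0.0294×(-3.5264)=-0.1037, 0.0294×(-3.5264)=-0.1037, 0.0294×(-3.5264)=-0.1037, 0.0294×(-3.5264)=-0.1037, 0.7059×(-0.3483)=-0.2459, 0.0294×(-3.5264)=-0.1037, 0.0294×(-3.5264)=-0.1037, 0.0294×(-3.5264)=-0.1037, 0.0588×(-2.8332)=-0.1667, 0.0294×(-3.5264)=-0.1037.
Sum = -1.2423, so H' = 1.24.

1.24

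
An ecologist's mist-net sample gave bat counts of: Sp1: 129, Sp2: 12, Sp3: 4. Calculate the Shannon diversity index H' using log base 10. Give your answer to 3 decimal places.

0.178

Total N = 129+12+4 = 145, so the proportions are 0.88966, 0.08276, 0.02759 (working shown to 5 dp, full precision carried).
Each pᵢ log₁₀ pᵢ term: 0.88966×(-0.05078)=-0.04518, 0.08276×(-1.08219)=-0.08956, 0.02759×(-1.55931)=-0.04302.
Sum = -0.17775, so H' = 0.178.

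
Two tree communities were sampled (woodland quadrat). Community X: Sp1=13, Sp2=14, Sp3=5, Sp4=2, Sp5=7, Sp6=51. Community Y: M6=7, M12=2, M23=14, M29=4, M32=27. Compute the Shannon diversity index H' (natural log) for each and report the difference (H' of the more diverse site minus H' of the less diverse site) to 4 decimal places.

Community X: N=92, proportions 0.141304, 0.152174, 0.054348, 0.021739, 0.076087, 0.554348, giving H' = 1.327559 (working shown to 6 dp, full precision carried).
Community Y: N=54, proportions 0.12963, 0.037037, 0.259259, 0.074074, 0.5, giving H' = 1.276257.
Difference = |1.327559 − 1.276257| = 0.051302, i.e. 0.0513 to 4 decimal places.

0.0513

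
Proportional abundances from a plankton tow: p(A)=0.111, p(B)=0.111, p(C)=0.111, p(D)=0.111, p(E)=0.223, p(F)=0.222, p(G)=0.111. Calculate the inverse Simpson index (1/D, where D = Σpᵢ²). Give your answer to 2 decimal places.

D = 0.111² + 0.111² + 0.111² + 0.111² + 0.223² + 0.222² + 0.111² = 0.012321 + 0.012321 + 0.012321 + 0.012321 + 0.049729 + 0.049284 + 0.012321 = 0.160618 (working shown to 6 dp, full precision carried).
So 1/D = 6.2260, i.e. 6.23 to 2 decimal places.

6.23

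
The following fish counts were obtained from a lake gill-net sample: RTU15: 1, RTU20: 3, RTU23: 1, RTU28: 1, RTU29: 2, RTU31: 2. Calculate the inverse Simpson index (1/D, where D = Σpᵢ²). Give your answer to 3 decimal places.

Total N = 1+3+1+1+2+2 = 10, so the proportions are 0.1, 0.3, 0.1, 0.1, 0.2, 0.2 (working shown to 7 dp, full precision carried).
D = 0.1² + 0.3² + 0.1² + 0.1² + 0.2² + 0.2² = 0.0100000 + 0.0900000 + 0.0100000 + 0.0100000 + 0.0400000 + 0.0400000 = 0.2000000.
So 1/D = 5.00000, i.e. 5.000 to 3 decimal places.

5.000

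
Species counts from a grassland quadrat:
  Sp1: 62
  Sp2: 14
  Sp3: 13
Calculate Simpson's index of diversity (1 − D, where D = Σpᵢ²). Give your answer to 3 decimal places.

Total N = 62+14+13 = 89, so the proportions are 0.69663, 0.1573, 0.14607 (working shown to 5 dp, full precision carried).
D = 0.69663² + 0.1573² + 0.14607² = 0.48529 + 0.02474 + 0.02134 = 0.53137.
So 1 − D = 0.46863, i.e. 0.469 to 3 decimal places.

0.469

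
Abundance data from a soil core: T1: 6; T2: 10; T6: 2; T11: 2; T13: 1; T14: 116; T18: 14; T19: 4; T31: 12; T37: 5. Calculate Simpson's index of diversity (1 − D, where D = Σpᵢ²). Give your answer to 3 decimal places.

Total N = 6+10+2+2+1+116+14+4+12+5 = 172, so the proportions are 0.03488, 0.05814, 0.01163, 0.01163, 0.00581, 0.67442, 0.0814, 0.02326, 0.06977, 0.02907 (working shown to 5 dp, full precision carried).
D = 0.03488² + 0.05814² + 0.01163² + 0.01163² + 0.00581² + 0.67442² + 0.0814² + 0.02326² + 0.06977² + 0.02907² = 0.00122 + 0.00338 + 0.00014 + 0.00014 + 0.00003 + 0.45484 + 0.00663 + 0.00054 + 0.00487 + 0.00085 = 0.47262.
So 1 − D = 0.52738, i.e. 0.527 to 3 decimal places.

0.527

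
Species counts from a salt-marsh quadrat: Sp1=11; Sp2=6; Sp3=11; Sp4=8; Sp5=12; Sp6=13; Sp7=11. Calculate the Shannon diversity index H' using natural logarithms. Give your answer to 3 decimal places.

1.920

Total N = 11+6+11+8+12+13+11 = 72, so the proportions are 0.15278, 0.08333, 0.15278, 0.11111, 0.16667, 0.18056, 0.15278 (working shown to 5 dp, full precision carried).
Each pᵢ ln pᵢ term: 0.15278×(-1.87877)=-0.28703, 0.08333×(-2.48491)=-0.20708, 0.15278×(-1.87877)=-0.28703, 0.11111×(-2.19722)=-0.24414, 0.16667×(-1.79176)=-0.29863, 0.18056×(-1.71172)=-0.30906, 0.15278×(-1.87877)=-0.28703.
Sum = -1.92000, so H' = 1.920.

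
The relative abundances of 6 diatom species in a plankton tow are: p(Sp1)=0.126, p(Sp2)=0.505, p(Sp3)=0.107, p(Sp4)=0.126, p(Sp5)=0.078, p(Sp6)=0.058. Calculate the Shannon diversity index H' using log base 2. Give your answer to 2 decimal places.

2.12

Each pᵢ log₂ pᵢ term (working shown to 4 dp, full precision carried): 0.126×(-2.9885)=-0.3766, 0.505×(-0.9856)=-0.4978, 0.107×(-3.2243)=-0.3450, 0.126×(-2.9885)=-0.3766, 0.078×(-3.6804)=-0.2871, 0.058×(-4.1078)=-0.2383.
Sum = -2.1212, so H' = 2.12.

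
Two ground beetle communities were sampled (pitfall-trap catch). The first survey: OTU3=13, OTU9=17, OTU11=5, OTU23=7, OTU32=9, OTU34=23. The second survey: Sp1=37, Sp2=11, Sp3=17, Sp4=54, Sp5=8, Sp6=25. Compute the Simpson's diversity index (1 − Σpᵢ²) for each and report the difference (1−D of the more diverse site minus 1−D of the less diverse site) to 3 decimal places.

The first survey: N=74, proportions 0.175676, 0.22973, 0.067568, 0.094595, 0.121622, 0.310811, giving 1−D = 0.791454 (working shown to 6 dp, full precision carried).
The second survey: N=152, proportions 0.243421, 0.072368, 0.111842, 0.355263, 0.052632, 0.164474, giving 1−D = 0.766967.
Difference = |0.791454 − 0.766967| = 0.024487, i.e. 0.024 to 3 decimal places.

0.024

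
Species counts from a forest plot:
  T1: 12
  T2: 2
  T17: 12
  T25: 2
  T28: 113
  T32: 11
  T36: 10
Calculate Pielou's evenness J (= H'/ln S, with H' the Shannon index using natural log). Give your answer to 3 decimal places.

0.565

Total N = 12+2+12+2+113+11+10 = 162, so the proportions are 0.07407, 0.01235, 0.07407, 0.01235, 0.69753, 0.0679, 0.06173 (working shown to 5 dp, full precision carried).
H' = −Σ pᵢ ln pᵢ = −((-0.19279) + (-0.05425) + (-0.19279) + (-0.05425) + (-0.25126) + (-0.18263) + (-0.17191)) = 1.09989.
With S = 7 species, ln S = 1.94591, so J = 1.09989/1.94591 = 0.56523, i.e. 0.565 to 3 decimal places.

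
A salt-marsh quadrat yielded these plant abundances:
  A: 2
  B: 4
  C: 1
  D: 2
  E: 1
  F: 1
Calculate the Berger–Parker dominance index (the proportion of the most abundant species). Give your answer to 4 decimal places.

Total N = 2+4+1+2+1+1 = 11, so the proportions are 0.181818, 0.363636, 0.090909, 0.181818, 0.090909, 0.090909 (working shown to 6 dp, full precision carried).
The largest proportion is 0.363636, i.e. d = 0.3636 to 4 decimal places.

0.3636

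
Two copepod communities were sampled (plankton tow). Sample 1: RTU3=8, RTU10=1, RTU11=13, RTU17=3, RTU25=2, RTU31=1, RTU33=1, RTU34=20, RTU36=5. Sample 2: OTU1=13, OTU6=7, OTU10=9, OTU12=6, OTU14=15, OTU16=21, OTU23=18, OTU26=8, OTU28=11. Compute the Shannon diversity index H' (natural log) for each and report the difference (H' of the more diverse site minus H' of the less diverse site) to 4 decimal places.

Sample 1: N=54, proportions 0.148148, 0.018519, 0.240741, 0.055556, 0.037037, 0.018519, 0.018519, 0.37037, 0.092593, giving H' = 1.718172 (working shown to 6 dp, full precision carried).
Sample 2: N=108, proportions 0.12037, 0.064815, 0.083333, 0.055556, 0.138889, 0.194444, 0.166667, 0.074074, 0.101852, giving H' = 2.116519.
Difference = |1.718172 − 2.116519| = 0.398347, i.e. 0.3983 to 4 decimal places.

0.3983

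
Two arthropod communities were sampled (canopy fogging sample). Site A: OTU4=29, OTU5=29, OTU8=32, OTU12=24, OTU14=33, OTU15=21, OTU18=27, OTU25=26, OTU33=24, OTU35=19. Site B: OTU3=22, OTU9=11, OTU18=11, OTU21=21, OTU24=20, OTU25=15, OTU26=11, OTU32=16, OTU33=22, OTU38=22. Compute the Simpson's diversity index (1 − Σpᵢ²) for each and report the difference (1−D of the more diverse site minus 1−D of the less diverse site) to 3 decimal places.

0.005

Site A: N=264, proportions 0.109848, 0.109848, 0.121212, 0.090909, 0.125, 0.079545, 0.102273, 0.098485, 0.090909, 0.07197, giving 1−D = 0.897354 (working shown to 6 dp, full precision carried).
Site B: N=171, proportions 0.128655, 0.064327, 0.064327, 0.122807, 0.116959, 0.087719, 0.064327, 0.093567, 0.128655, 0.128655, giving 1−D = 0.892719.
Difference = |0.897354 − 0.892719| = 0.004635, i.e. 0.005 to 3 decimal places.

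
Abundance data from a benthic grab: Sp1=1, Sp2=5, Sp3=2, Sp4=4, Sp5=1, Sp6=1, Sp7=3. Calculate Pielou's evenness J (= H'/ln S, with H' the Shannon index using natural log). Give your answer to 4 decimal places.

0.9036

Total N = 1+5+2+4+1+1+3 = 17, so the proportions are 0.058824, 0.294118, 0.117647, 0.235294, 0.058824, 0.058824, 0.176471 (working shown to 6 dp, full precision carried).
H' = −Σ pᵢ ln pᵢ = −((-0.166660) + (-0.359934) + (-0.251772) + (-0.340452) + (-0.166660) + (-0.166660) + (-0.306106)) = 1.758243.
With S = 7 species, ln S = 1.945910, so J = 1.758243/1.945910 = 0.903558, i.e. 0.9036 to 4 decimal places.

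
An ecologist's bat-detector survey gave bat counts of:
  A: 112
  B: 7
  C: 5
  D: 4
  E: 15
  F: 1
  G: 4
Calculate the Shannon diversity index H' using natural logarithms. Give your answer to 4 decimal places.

Total N = 112+7+5+4+15+1+4 = 148, so the proportions are 0.756757, 0.047297, 0.033784, 0.027027, 0.101351, 0.006757, 0.027027 (working shown to 6 dp, full precision carried).
Each pᵢ ln pᵢ term: 0.756757×(-0.278713)=-0.210918, 0.047297×(-3.051302)=-0.144318, 0.033784×(-3.387774)=-0.114452, 0.027027×(-3.610918)=-0.097592, 0.101351×(-2.289162)=-0.232010, 0.006757×(-4.997212)=-0.033765, 0.027027×(-3.610918)=-0.097592.
Sum = -0.930648, so H' = 0.9306.

0.9306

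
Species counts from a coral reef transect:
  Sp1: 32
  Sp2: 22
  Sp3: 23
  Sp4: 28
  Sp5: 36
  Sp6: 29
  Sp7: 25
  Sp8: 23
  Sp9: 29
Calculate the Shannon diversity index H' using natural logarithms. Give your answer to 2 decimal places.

2.18

Total N = 32+22+23+28+36+29+25+23+29 = 247, so the proportions are 0.1296, 0.0891, 0.0931, 0.1134, 0.1457, 0.1174, 0.1012, 0.0931, 0.1174 (working shown to 4 dp, full precision carried).
Each pᵢ ln pᵢ term: 0.1296×(-2.0437)=-0.2648, 0.0891×(-2.4183)=-0.2154, 0.0931×(-2.3739)=-0.2211, 0.1134×(-2.1772)=-0.2468, 0.1457×(-1.9259)=-0.2807, 0.1174×(-2.1421)=-0.2515, 0.1012×(-2.2905)=-0.2318, 0.0931×(-2.3739)=-0.2211, 0.1174×(-2.1421)=-0.2515.
Sum = -2.1846, so H' = 2.18.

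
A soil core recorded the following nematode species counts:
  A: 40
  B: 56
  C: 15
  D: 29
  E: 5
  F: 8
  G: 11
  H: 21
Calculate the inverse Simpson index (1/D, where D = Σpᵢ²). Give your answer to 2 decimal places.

5.30

Total N = 40+56+15+29+5+8+11+21 = 185, so the proportions are 0.216216, 0.302703, 0.081081, 0.156757, 0.027027, 0.043243, 0.059459, 0.113514 (working shown to 6 dp, full precision carried).
D = 0.216216² + 0.302703² + 0.081081² + 0.156757² + 0.027027² + 0.043243² + 0.059459² + 0.113514² = 0.046749 + 0.091629 + 0.006574 + 0.024573 + 0.000730 + 0.001870 + 0.003535 + 0.012885 = 0.188546.
So 1/D = 5.3037, i.e. 5.30 to 2 decimal places.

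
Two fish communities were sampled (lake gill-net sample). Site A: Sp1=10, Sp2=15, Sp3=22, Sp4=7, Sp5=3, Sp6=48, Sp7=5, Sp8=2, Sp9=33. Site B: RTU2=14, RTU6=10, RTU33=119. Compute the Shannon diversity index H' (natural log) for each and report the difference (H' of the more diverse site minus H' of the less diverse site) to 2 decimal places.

Site A: N=145, proportions 0.069, 0.1034, 0.1517, 0.0483, 0.0207, 0.331, 0.0345, 0.0138, 0.2276, giving H' = 1.8098 (working shown to 4 dp, full precision carried).
Site B: N=143, proportions 0.0979, 0.0699, 0.8322, giving H' = 0.5664.
Difference = |1.8098 − 0.5664| = 1.2434, i.e. 1.24 to 2 decimal places.

1.24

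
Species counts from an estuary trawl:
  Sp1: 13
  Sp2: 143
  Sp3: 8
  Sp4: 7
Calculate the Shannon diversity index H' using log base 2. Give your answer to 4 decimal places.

Total N = 13+143+8+7 = 171, so the proportions are 0.076023, 0.836257, 0.046784, 0.040936 (working shown to 6 dp, full precision carried).
Each pᵢ log₂ pᵢ term: 0.076023×(-3.717413)=-0.282610, 0.836257×(-0.257981)=-0.215739, 0.046784×(-4.417853)=-0.206683, 0.040936×(-4.610498)=-0.188734.
Sum = -0.893766, so H' = 0.8938.

0.8938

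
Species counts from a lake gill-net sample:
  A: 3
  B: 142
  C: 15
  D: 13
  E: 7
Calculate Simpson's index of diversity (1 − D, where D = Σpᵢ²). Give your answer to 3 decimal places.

0.364

Total N = 3+142+15+13+7 = 180, so the proportions are 0.01667, 0.78889, 0.08333, 0.07222, 0.03889 (working shown to 5 dp, full precision carried).
D = 0.01667² + 0.78889² + 0.08333² + 0.07222² + 0.03889² = 0.00028 + 0.62235 + 0.00694 + 0.00522 + 0.00151 = 0.63630.
So 1 − D = 0.36370, i.e. 0.364 to 3 decimal places.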